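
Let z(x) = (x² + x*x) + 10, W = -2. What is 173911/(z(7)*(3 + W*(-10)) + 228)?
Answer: 173911/2712 ≈ 64.126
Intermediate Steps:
z(x) = 10 + 2*x² (z(x) = (x² + x²) + 10 = 2*x² + 10 = 10 + 2*x²)
173911/(z(7)*(3 + W*(-10)) + 228) = 173911/((10 + 2*7²)*(3 - 2*(-10)) + 228) = 173911/((10 + 2*49)*(3 + 20) + 228) = 173911/((10 + 98)*23 + 228) = 173911/(108*23 + 228) = 173911/(2484 + 228) = 173911/2712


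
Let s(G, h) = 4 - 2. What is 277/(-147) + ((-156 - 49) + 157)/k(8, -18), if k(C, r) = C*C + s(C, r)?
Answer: -4223/1617 ≈ -2.6116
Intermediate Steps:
s(G, h) = 2
k(C, r) = 2 + C**2 (k(C, r) = C*C + 2 = C**2 + 2 = 2 + C**2)
277/(-147) + ((-156 - 49) + 157)/k(8, -18) = 277/(-147) + ((-156 - 49) + 157)/(2 + 8**2) = 277*(-1/147) + (-205 + 157)/(2 + 64) = -277/147 - 48/66 = -277/147 - 48*1/66 = -277/147 - 8/11 = -4223/1617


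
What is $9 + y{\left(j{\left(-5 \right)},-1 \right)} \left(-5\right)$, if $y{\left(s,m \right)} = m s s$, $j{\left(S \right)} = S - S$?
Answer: $9$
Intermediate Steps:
$j{\left(S \right)} = 0$
$y{\left(s,m \right)} = m s^{2}$
$9 + y{\left(j{\left(-5 \right)},-1 \right)} \left(-5\right) = 9 + - 0^{2} \left(-5\right) = 9 + \left(-1\right) 0 \left(-5\right) = 9 + 0 \left(-5\right) = 9 + 0 = 9$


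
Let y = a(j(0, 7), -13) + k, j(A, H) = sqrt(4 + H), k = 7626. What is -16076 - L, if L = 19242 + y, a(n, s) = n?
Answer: -42944 - sqrt(11) ≈ -42947.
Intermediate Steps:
y = 7626 + sqrt(11) (y = sqrt(4 + 7) + 7626 = sqrt(11) + 7626 = 7626 + sqrt(11) ≈ 7629.3)
L = 26868 + sqrt(11) (L = 19242 + (7626 + sqrt(11)) = 26868 + sqrt(11) ≈ 26871.)
-16076 - L = -16076 - (26868 + sqrt(11)) = -16076 + (-26868 - sqrt(11)) = -42944 - sqrt(11)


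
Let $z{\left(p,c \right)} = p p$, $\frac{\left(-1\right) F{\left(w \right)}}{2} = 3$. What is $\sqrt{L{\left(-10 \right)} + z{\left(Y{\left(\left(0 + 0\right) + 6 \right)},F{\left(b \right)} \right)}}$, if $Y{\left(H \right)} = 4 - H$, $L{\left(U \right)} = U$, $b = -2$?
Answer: $i \sqrt{6} \approx 2.4495 i$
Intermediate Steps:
$F{\left(w \right)} = -6$ ($F{\left(w \right)} = \left(-2\right) 3 = -6$)
$z{\left(p,c \right)} = p^{2}$
$\sqrt{L{\left(-10 \right)} + z{\left(Y{\left(\left(0 + 0\right) + 6 \right)},F{\left(b \right)} \right)}} = \sqrt{-10 + \left(4 - \left(\left(0 + 0\right) + 6\right)\right)^{2}} = \sqrt{-10 + \left(4 - \left(0 + 6\right)\right)^{2}} = \sqrt{-10 + \left(4 - 6\right)^{2}} = \sqrt{-10 + \left(-2\right)^{2}} = \sqrt{-10 + 4} = \sqrt{-6} = i \sqrt{6}$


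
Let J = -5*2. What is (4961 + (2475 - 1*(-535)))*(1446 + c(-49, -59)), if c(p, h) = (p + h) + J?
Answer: 10585488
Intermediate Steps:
J = -10
c(p, h) = -10 + h + p (c(p, h) = (p + h) - 10 = (h + p) - 10 = -10 + h + p)
(4961 + (2475 - 1*(-535)))*(1446 + c(-49, -59)) = (4961 + (2475 - 1*(-535)))*(1446 + (-10 - 59 - 49)) = (4961 + (2475 + 535))*(1446 - 118) = (4961 + 3010)*1328 = 7971*1328 = 10585488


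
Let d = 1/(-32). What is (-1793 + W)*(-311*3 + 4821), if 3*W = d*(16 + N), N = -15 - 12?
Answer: -13941477/2 ≈ -6.9707e+6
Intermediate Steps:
N = -27
d = -1/32 ≈ -0.031250
W = 11/96 (W = (-(16 - 27)/32)/3 = (-1/32*(-11))/3 = (1/3)*(11/32) = 11/96 ≈ 0.11458)
(-1793 + W)*(-311*3 + 4821) = (-1793 + 11/96)*(-311*3 + 4821) = -172117*(-933 + 4821)/96 = -172117/96*3888 = -13941477/2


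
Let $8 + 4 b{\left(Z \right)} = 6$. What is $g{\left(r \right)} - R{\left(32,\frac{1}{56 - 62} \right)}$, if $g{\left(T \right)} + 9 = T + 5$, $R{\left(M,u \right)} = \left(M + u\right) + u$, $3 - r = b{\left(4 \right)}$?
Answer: $- \frac{193}{6} \approx -32.167$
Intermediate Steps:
$b{\left(Z \right)} = - \frac{1}{2}$ ($b{\left(Z \right)} = -2 + \frac{1}{4} \cdot 6 = -2 + \frac{3}{2} = - \frac{1}{2}$)
$r = \frac{7}{2}$ ($r = 3 - - \frac{1}{2} = 3 + \frac{1}{2} = \frac{7}{2} \approx 3.5$)
$R{\left(M,u \right)} = M + 2 u$
$g{\left(T \right)} = -4 + T$ ($g{\left(T \right)} = -9 + \left(T + 5\right) = -9 + \left(5 + T\right) = -4 + T$)
$g{\left(r \right)} - R{\left(32,\frac{1}{56 - 62} \right)} = \left(-4 + \frac{7}{2}\right) - \left(32 + \frac{2}{56 - 62}\right) = - \frac{1}{2} - \left(32 + \frac{2}{-6}\right) = - \frac{1}{2} - \left(32 + 2 \left(- \frac{1}{6}\right)\right) = - \frac{1}{2} - \left(32 - \frac{1}{3}\right) = - \frac{1}{2} - \frac{95}{3} = - \frac{193}{6}$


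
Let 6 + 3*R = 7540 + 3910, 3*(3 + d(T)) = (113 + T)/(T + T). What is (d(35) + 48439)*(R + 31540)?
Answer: 77060859808/45 ≈ 1.7125e+9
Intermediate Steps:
d(T) = -3 + (113 + T)/(6*T) (d(T) = -3 + ((113 + T)/(T + T))/3 = -3 + ((113 + T)/((2*T)))/3 = -3 + ((113 + T)*(1/(2*T)))/3 = -3 + ((113 + T)/(2*T))/3 = -3 + (113 + T)/(6*T))
R = 11444/3 (R = -2 + (7540 + 3910)/3 = -2 + (⅓)*11450 = -2 + 11450/3 = 11444/3 ≈ 3814.7)
(d(35) + 48439)*(R + 31540) = ((⅙)*(113 - 17*35)/35 + 48439)*(11444/3 + 31540) = ((⅙)*(1/35)*(113 - 595) + 48439)*(106064/3) = ((⅙)*(1/35)*(-482) + 48439)*(106064/3) = (-241/105 + 48439)*(106064/3) = (5085854/105)*(106064/3) = 77060859808/45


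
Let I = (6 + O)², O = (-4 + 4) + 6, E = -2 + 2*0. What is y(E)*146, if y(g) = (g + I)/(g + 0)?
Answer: -10366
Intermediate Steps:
E = -2 (E = -2 + 0 = -2)
O = 6 (O = 0 + 6 = 6)
I = 144 (I = (6 + 6)² = 12² = 144)
y(g) = (144 + g)/g (y(g) = (g + 144)/(g + 0) = (144 + g)/g)
y(E)*146 = ((144 - 2)/(-2))*146 = -½*142*146 = -71*146 = -10366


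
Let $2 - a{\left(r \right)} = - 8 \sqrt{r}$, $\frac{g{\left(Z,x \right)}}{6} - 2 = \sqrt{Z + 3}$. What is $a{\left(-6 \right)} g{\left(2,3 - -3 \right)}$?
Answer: $12 \left(1 + 4 i \sqrt{6}\right) \left(2 + \sqrt{5}\right) \approx 50.833 + 498.06 i$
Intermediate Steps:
$g{\left(Z,x \right)} = 12 + 6 \sqrt{3 + Z}$ ($g{\left(Z,x \right)} = 12 + 6 \sqrt{Z + 3} = 12 + 6 \sqrt{3 + Z}$)
$a{\left(r \right)} = 2 + 8 \sqrt{r}$ ($a{\left(r \right)} = 2 - - 8 \sqrt{r} = 2 + 8 \sqrt{r}$)
$a{\left(-6 \right)} g{\left(2,3 - -3 \right)} = \left(2 + 8 \sqrt{-6}\right) \left(12 + 6 \sqrt{3 + 2}\right) = \left(2 + 8 i \sqrt{6}\right) \left(12 + 6 \sqrt{5}\right)$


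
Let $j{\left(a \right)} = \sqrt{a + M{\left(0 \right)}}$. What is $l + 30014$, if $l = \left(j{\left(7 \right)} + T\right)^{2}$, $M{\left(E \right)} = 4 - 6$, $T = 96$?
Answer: $39235 + 192 \sqrt{5} \approx 39664.0$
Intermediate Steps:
$M{\left(E \right)} = -2$ ($M{\left(E \right)} = 4 - 6 = -2$)
$j{\left(a \right)} = \sqrt{-2 + a}$ ($j{\left(a \right)} = \sqrt{a - 2} = \sqrt{-2 + a}$)
$l = \left(96 + \sqrt{5}\right)^{2}$ ($l = \left(\sqrt{-2 + 7} + 96\right)^{2} = \left(\sqrt{5} + 96\right)^{2} = \left(96 + \sqrt{5}\right)^{2} \approx 9650.3$)
$l + 30014 = \left(96 + \sqrt{5}\right)^{2} + 30014 = 30014 + \left(96 + \sqrt{5}\right)^{2}$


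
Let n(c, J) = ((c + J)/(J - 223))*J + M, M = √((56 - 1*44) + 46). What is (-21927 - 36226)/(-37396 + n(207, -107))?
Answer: 1183091789451/760142002421 + 63328617*√58/1520284004842 ≈ 1.5567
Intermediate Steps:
M = √58 (M = √((56 - 44) + 46) = √(12 + 46) = √58 ≈ 7.6158)
n(c, J) = √58 + J*(J + c)/(-223 + J) (n(c, J) = ((c + J)/(J - 223))*J + √58 = ((J + c)/(-223 + J))*J + √58 = J*(J + c)/(-223 + J) + √58 = √58 + J*(J + c)/(-223 + J))
(-21927 - 36226)/(-37396 + n(207, -107)) = (-21927 - 36226)/(-37396 + ((-107)² - 223*√58 - 107*207 - 107*√58)/(-223 - 107)) = -58153/(-37396 + (11449 - 223*√58 - 22149 - 107*√58)/(-330)) = -58153/(-37396 - (-10700 - 330*√58)/330) = -58153/(-37396 + (1070/33 + √58)) = -58153/(-1232998/33 + √58)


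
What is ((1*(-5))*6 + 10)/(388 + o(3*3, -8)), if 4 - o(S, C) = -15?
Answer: -20/407 ≈ -0.049140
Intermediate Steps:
o(S, C) = 19 (o(S, C) = 4 - 1*(-15) = 4 + 15 = 19)
((1*(-5))*6 + 10)/(388 + o(3*3, -8)) = ((1*(-5))*6 + 10)/(388 + 19) = (-5*6 + 10)/407 = (-30 + 10)*(1/407) = -20*1/407 = -20/407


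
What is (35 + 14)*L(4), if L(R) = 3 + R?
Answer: 343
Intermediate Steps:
(35 + 14)*L(4) = (35 + 14)*(3 + 4) = 49*7 = 343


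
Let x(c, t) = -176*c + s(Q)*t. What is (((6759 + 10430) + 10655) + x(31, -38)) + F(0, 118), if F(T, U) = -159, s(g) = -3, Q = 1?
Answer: 22343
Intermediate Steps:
x(c, t) = -176*c - 3*t
(((6759 + 10430) + 10655) + x(31, -38)) + F(0, 118) = (((6759 + 10430) + 10655) + (-176*31 - 3*(-38))) - 159 = ((17189 + 10655) + (-5456 + 114)) - 159 = (27844 - 5342) - 159 = 22502 - 159 = 22343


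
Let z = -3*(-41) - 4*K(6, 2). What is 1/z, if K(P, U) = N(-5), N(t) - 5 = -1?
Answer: 1/107 ≈ 0.0093458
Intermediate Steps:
N(t) = 4 (N(t) = 5 - 1 = 4)
K(P, U) = 4
z = 107 (z = -3*(-41) - 4*4 = 123 - 1*16 = 123 - 16 = 107)
1/z = 1/107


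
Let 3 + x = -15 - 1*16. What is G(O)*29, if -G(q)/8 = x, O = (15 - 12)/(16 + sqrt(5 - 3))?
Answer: 7888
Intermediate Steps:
x = -34 (x = -3 + (-15 - 1*16) = -3 + (-15 - 16) = -3 - 31 = -34)
O = 3/(16 + sqrt(2)) ≈ 0.17227
G(q) = 272 (G(q) = -8*(-34) = 272)
G(O)*29 = 272*29 = 7888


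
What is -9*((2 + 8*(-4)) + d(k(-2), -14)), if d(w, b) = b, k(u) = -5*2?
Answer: 396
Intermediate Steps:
k(u) = -10
-9*((2 + 8*(-4)) + d(k(-2), -14)) = -9*((2 + 8*(-4)) - 14) = -9*((2 - 32) - 14) = -9*(-30 - 14) = -9*(-44) = 396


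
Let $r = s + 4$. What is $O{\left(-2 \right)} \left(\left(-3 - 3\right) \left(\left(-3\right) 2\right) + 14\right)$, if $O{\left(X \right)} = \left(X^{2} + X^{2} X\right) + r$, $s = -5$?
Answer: $-250$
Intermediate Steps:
$r = -1$ ($r = -5 + 4 = -1$)
$O{\left(X \right)} = -1 + X^{2} + X^{3}$ ($O{\left(X \right)} = \left(X^{2} + X^{2} X\right) - 1 = \left(X^{2} + X^{3}\right) - 1 = -1 + X^{2} + X^{3}$)
$O{\left(-2 \right)} \left(\left(-3 - 3\right) \left(\left(-3\right) 2\right) + 14\right) = \left(-1 + \left(-2\right)^{2} + \left(-2\right)^{3}\right) \left(\left(-3 - 3\right) \left(\left(-3\right) 2\right) + 14\right) = \left(-1 + 4 - 8\right) \left(\left(-6\right) \left(-6\right) + 14\right) = - 5 \left(36 + 14\right) = \left(-5\right) 50 = -250$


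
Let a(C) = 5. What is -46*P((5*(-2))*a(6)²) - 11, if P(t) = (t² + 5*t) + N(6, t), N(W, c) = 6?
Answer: -2817787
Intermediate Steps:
P(t) = 6 + t² + 5*t (P(t) = (t² + 5*t) + 6 = 6 + t² + 5*t)
-46*P((5*(-2))*a(6)²) - 11 = -46*(6 + ((5*(-2))*5²)² + 5*((5*(-2))*5²)) - 11 = -46*(6 + (-10*25)² + 5*(-10*25)) - 11 = -46*(6 + (-250)² + 5*(-250)) - 11 = -46*(6 + 62500 - 1250) - 11 = -46*61256 - 11 = -2817776 - 11 = -2817787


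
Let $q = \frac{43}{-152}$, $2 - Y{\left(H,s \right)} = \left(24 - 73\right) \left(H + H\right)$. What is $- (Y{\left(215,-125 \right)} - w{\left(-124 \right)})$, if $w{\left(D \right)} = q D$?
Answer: $- \frac{799403}{38} \approx -21037.0$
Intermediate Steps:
$Y{\left(H,s \right)} = 2 + 98 H$ ($Y{\left(H,s \right)} = 2 - \left(24 - 73\right) \left(H + H\right) = 2 - - 49 \cdot 2 H = 2 - - 98 H = 2 + 98 H$)
$q = - \frac{43}{152}$ ($q = 43 \left(- \frac{1}{152}\right) = - \frac{43}{152} \approx -0.28289$)
$w{\left(D \right)} = - \frac{43 D}{152}$
$- (Y{\left(215,-125 \right)} - w{\left(-124 \right)}) = - (\left(2 + 98 \cdot 215\right) - \left(- \frac{43}{152}\right) \left(-124\right)) = - (\left(2 + 21070\right) - \frac{1333}{38}) = - (21072 - \frac{1333}{38}) = \left(-1\right) \frac{799403}{38} = - \frac{799403}{38}$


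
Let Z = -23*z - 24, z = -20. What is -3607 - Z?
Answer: -4043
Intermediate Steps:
Z = 436 (Z = -23*(-20) - 24 = 460 - 24 = 436)
-3607 - Z = -3607 - 1*436 = -3607 - 436 = -4043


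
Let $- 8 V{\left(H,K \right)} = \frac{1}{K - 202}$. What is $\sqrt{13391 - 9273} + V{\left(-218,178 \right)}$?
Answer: $\frac{1}{192} + \sqrt{4118} \approx 64.177$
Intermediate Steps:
$V{\left(H,K \right)} = - \frac{1}{8 \left(-202 + K\right)}$ ($V{\left(H,K \right)} = - \frac{1}{8 \left(K - 202\right)} = - \frac{1}{8 \left(-202 + K\right)}$)
$\sqrt{13391 - 9273} + V{\left(-218,178 \right)} = \sqrt{13391 - 9273} - \frac{1}{-1616 + 8 \cdot 178} = \sqrt{4118} - \frac{1}{-1616 + 1424} = \sqrt{4118} - \frac{1}{-192} = \sqrt{4118} - - \frac{1}{192} = \sqrt{4118} + \frac{1}{192} = \frac{1}{192} + \sqrt{4118}$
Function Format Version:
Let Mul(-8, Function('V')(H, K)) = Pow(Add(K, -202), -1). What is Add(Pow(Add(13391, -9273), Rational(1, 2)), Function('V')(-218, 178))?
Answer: Add(Rational(1, 192), Pow(4118, Rational(1, 2))) ≈ 64.177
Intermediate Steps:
Function('V')(H, K) = Mul(Rational(-1, 8), Pow(Add(-202, K), -1)) (Function('V')(H, K) = Mul(Rational(-1, 8), Pow(Add(K, -202), -1)) = Mul(Rational(-1, 8), Pow(Add(-202, K), -1)))
Add(Pow(Add(13391, -9273), Rational(1, 2)), Function('V')(-218, 178)) = Add(Pow(Add(13391, -9273), Rational(1, 2)), Mul(-1, Pow(Add(-1616, Mul(8, 178)), -1))) = Add(Pow(4118, Rational(1, 2)), Mul(-1, Pow(Add(-1616, 1424), -1))) = Add(Pow(4118, Rational(1, 2)), Mul(-1, Pow(-192, -1))) = Add(Pow(4118, Rational(1, 2)), Mul(-1, Rational(-1, 192))) = Add(Pow(4118, Rational(1, 2)), Rational(1, 192)) = Add(Rational(1, 192), Pow(4118, Rational(1, 2)))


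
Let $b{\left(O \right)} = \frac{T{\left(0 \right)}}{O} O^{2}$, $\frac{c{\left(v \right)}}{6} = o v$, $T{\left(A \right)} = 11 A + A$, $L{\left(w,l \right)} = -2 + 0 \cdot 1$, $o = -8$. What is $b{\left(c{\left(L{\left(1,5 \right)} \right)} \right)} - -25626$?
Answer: $25626$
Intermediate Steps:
$L{\left(w,l \right)} = -2$ ($L{\left(w,l \right)} = -2 + 0 = -2$)
$T{\left(A \right)} = 12 A$
$c{\left(v \right)} = - 48 v$ ($c{\left(v \right)} = 6 \left(- 8 v\right) = - 48 v$)
$b{\left(O \right)} = 0$ ($b{\left(O \right)} = \frac{12 \cdot 0}{O} O^{2} = \frac{0}{O} O^{2} = 0 O^{2} = 0$)
$b{\left(c{\left(L{\left(1,5 \right)} \right)} \right)} - -25626 = 0 - -25626 = 0 + 25626 = 25626$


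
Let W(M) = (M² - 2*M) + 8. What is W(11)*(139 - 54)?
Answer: 9095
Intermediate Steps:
W(M) = 8 + M² - 2*M
W(11)*(139 - 54) = (8 + 11² - 2*11)*(139 - 54) = (8 + 121 - 22)*85 = 107*85 = 9095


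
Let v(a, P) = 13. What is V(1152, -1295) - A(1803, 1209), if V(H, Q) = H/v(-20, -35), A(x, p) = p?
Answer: -14565/13 ≈ -1120.4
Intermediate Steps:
V(H, Q) = H/13
V(1152, -1295) - A(1803, 1209) = (1/13)*1152 - 1*1209 = 1152/13 - 1209 = -14565/13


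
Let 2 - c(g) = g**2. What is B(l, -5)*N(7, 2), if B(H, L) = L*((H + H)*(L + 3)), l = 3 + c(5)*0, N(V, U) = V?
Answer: 420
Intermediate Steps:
c(g) = 2 - g**2
l = 3 (l = 3 + (2 - 1*5**2)*0 = 3 + (2 - 1*25)*0 = 3 + (2 - 25)*0 = 3 - 23*0 = 3 + 0 = 3)
B(H, L) = 2*H*L*(3 + L) (B(H, L) = L*((2*H)*(3 + L)) = L*(2*H*(3 + L)) = 2*H*L*(3 + L))
B(l, -5)*N(7, 2) = (2*3*(-5)*(3 - 5))*7 = (2*3*(-5)*(-2))*7 = 60*7 = 420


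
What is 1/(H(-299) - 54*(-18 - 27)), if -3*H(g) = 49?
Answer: 3/7241 ≈ 0.00041431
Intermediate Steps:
H(g) = -49/3 (H(g) = -⅓*49 = -49/3)
1/(H(-299) - 54*(-18 - 27)) = 1/(-49/3 - 54*(-18 - 27)) = 1/(-49/3 - 54*(-45)) = 1/(-49/3 + 2430) = 1/(7241/3) = 3/7241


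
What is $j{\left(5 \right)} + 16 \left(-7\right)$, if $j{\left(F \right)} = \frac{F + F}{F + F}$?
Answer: $-111$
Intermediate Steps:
$j{\left(F \right)} = 1$ ($j{\left(F \right)} = \frac{2 F}{2 F} = 2 F \frac{1}{2 F} = 1$)
$j{\left(5 \right)} + 16 \left(-7\right) = 1 + 16 \left(-7\right) = 1 - 112 = -111$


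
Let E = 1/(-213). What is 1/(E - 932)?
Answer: -213/198517 ≈ -0.0010730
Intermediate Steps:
E = -1/213 ≈ -0.0046948
1/(E - 932) = 1/(-1/213 - 932) = 1/(-198517/213) = -213/198517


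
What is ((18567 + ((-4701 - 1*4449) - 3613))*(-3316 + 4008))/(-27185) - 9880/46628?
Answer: -46885948726/316895545 ≈ -147.95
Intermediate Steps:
((18567 + ((-4701 - 1*4449) - 3613))*(-3316 + 4008))/(-27185) - 9880/46628 = ((18567 + ((-4701 - 4449) - 3613))*692)*(-1/27185) - 9880*1/46628 = ((18567 + (-9150 - 3613))*692)*(-1/27185) - 2470/11657 = ((18567 - 12763)*692)*(-1/27185) - 2470/11657 = (5804*692)*(-1/27185) - 2470/11657 = 4016368*(-1/27185) - 2470/11657 = -4016368/27185 - 2470/11657 = -46885948726/316895545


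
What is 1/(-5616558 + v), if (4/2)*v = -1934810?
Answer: -1/6583963 ≈ -1.5188e-7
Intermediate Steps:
v = -967405 (v = (1/2)*(-1934810) = -967405)
1/(-5616558 + v) = 1/(-5616558 - 967405) = 1/(-6583963) = -1/6583963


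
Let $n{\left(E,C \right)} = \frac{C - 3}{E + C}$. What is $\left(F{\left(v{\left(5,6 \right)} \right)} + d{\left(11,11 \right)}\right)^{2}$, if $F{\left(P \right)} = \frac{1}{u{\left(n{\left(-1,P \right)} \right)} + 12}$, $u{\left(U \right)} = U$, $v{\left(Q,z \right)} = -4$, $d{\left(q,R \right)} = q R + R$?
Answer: $\frac{78304801}{4489} \approx 17444.0$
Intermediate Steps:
$n{\left(E,C \right)} = \frac{-3 + C}{C + E}$
$d{\left(q,R \right)} = R + R q$ ($d{\left(q,R \right)} = R q + R = R + R q$)
$F{\left(P \right)} = \frac{1}{12 + \frac{-3 + P}{-1 + P}}$ ($F{\left(P \right)} = \frac{1}{\frac{-3 + P}{P - 1} + 12} = \frac{1}{\frac{-3 + P}{-1 + P} + 12} = \frac{1}{12 + \frac{-3 + P}{-1 + P}}$)
$\left(F{\left(v{\left(5,6 \right)} \right)} + d{\left(11,11 \right)}\right)^{2} = \left(\frac{-1 - 4}{-15 + 13 \left(-4\right)} + 11 \left(1 + 11\right)\right)^{2} = \left(\frac{1}{-15 - 52} \left(-5\right) + 11 \cdot 12\right)^{2} = \left(\frac{1}{-67} \left(-5\right) + 132\right)^{2} = \left(\left(- \frac{1}{67}\right) \left(-5\right) + 132\right)^{2} = \left(\frac{5}{67} + 132\right)^{2} = \left(\frac{8849}{67}\right)^{2} = \frac{78304801}{4489}$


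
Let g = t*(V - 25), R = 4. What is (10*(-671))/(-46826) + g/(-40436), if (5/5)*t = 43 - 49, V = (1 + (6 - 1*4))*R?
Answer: 66918283/473364034 ≈ 0.14137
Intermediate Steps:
V = 12 (V = (1 + (6 - 1*4))*4 = (1 + (6 - 4))*4 = (1 + 2)*4 = 3*4 = 12)
t = -6 (t = 43 - 49 = -6)
g = 78 (g = -6*(12 - 25) = -6*(-13) = 78)
(10*(-671))/(-46826) + g/(-40436) = (10*(-671))/(-46826) + 78/(-40436) = -6710*(-1/46826) + 78*(-1/40436) = 3355/23413 - 39/20218 = 66918283/473364034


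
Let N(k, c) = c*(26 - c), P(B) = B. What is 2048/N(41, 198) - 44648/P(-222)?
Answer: 31668284/157509 ≈ 201.06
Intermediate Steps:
2048/N(41, 198) - 44648/P(-222) = 2048/((198*(26 - 1*198))) - 44648/(-222) = 2048/((198*(26 - 198))) - 44648*(-1/222) = 2048/((198*(-172))) + 22324/111 = 2048/(-34056) + 22324/111 = 2048*(-1/34056) + 22324/111 = -256/4257 + 22324/111 = 31668284/157509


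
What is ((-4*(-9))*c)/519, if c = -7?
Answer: -84/173 ≈ -0.48555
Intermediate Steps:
((-4*(-9))*c)/519 = (-4*(-9)*(-7))/519 = (36*(-7))*(1/519) = -252*1/519 = -84/173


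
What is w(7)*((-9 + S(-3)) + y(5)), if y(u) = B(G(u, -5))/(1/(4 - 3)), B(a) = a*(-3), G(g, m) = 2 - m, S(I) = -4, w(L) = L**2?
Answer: -1666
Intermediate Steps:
B(a) = -3*a
y(u) = -21 (y(u) = (-3*(2 - 1*(-5)))/(1/(4 - 3)) = (-3*(2 + 5))/(1/1) = -3*7/1 = -21*1 = -21)
w(7)*((-9 + S(-3)) + y(5)) = 7**2*((-9 - 4) - 21) = 49*(-13 - 21) = 49*(-34) = -1666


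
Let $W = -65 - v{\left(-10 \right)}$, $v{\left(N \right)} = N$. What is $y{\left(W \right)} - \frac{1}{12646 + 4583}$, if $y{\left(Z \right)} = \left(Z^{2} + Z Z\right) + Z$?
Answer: $\frac{103287854}{17229} \approx 5995.0$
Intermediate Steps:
$W = -55$ ($W = -65 - -10 = -65 + 10 = -55$)
$y{\left(Z \right)} = Z + 2 Z^{2}$ ($y{\left(Z \right)} = \left(Z^{2} + Z^{2}\right) + Z = 2 Z^{2} + Z = Z + 2 Z^{2}$)
$y{\left(W \right)} - \frac{1}{12646 + 4583} = - 55 \left(1 + 2 \left(-55\right)\right) - \frac{1}{12646 + 4583} = - 55 \left(1 - 110\right) - \frac{1}{17229} = \left(-55\right) \left(-109\right) - \frac{1}{17229} = 5995 - \frac{1}{17229} = \frac{103287854}{17229}$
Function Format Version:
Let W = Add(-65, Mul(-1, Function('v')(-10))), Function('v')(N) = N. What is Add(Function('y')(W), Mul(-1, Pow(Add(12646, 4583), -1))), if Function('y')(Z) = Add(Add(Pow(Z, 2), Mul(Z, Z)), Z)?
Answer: Rational(103287854, 17229) ≈ 5995.0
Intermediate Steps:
W = -55 (W = Add(-65, Mul(-1, -10)) = Add(-65, 10) = -55)
Function('y')(Z) = Add(Z, Mul(2, Pow(Z, 2))) (Function('y')(Z) = Add(Add(Pow(Z, 2), Pow(Z, 2)), Z) = Add(Mul(2, Pow(Z, 2)), Z) = Add(Z, Mul(2, Pow(Z, 2))))
Add(Function('y')(W), Mul(-1, Pow(Add(12646, 4583), -1))) = Add(Mul(-55, Add(1, Mul(2, -55))), Mul(-1, Pow(Add(12646, 4583), -1))) = Add(Mul(-55, Add(1, -110)), Mul(-1, Pow(17229, -1))) = Add(Mul(-55, -109), Mul(-1, Rational(1, 17229))) = Add(5995, Rational(-1, 17229)) = Rational(103287854, 17229)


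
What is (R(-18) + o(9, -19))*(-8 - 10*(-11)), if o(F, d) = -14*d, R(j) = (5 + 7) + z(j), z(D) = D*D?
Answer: 61404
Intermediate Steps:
z(D) = D²
R(j) = 12 + j² (R(j) = (5 + 7) + j² = 12 + j²)
(R(-18) + o(9, -19))*(-8 - 10*(-11)) = ((12 + (-18)²) - 14*(-19))*(-8 - 10*(-11)) = ((12 + 324) + 266)*(-8 + 110) = (336 + 266)*102 = 602*102 = 61404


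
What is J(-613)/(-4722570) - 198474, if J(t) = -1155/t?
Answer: -38304627371033/192995694 ≈ -1.9847e+5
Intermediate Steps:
J(-613)/(-4722570) - 198474 = -1155/(-613)/(-4722570) - 198474 = -1155*(-1/613)*(-1/4722570) - 198474 = (1155/613)*(-1/4722570) - 198474 = -77/192995694 - 198474 = -38304627371033/192995694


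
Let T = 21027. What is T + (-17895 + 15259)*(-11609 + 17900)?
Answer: -16562049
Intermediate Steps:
T + (-17895 + 15259)*(-11609 + 17900) = 21027 + (-17895 + 15259)*(-11609 + 17900) = 21027 - 2636*6291 = 21027 - 16583076 = -16562049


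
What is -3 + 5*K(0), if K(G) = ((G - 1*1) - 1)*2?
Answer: -23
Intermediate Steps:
K(G) = -4 + 2*G (K(G) = ((G - 1) - 1)*2 = ((-1 + G) - 1)*2 = (-2 + G)*2 = -4 + 2*G)
-3 + 5*K(0) = -3 + 5*(-4 + 2*0) = -3 + 5*(-4 + 0) = -3 + 5*(-4) = -3 - 20 = -23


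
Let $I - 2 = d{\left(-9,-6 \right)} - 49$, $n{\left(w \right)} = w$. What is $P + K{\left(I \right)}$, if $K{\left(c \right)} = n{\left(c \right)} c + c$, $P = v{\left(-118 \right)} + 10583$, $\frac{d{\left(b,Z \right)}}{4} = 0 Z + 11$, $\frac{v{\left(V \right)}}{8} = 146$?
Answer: $11757$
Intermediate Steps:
$v{\left(V \right)} = 1168$ ($v{\left(V \right)} = 8 \cdot 146 = 1168$)
$d{\left(b,Z \right)} = 44$ ($d{\left(b,Z \right)} = 4 \left(0 Z + 11\right) = 4 \left(0 + 11\right) = 4 \cdot 11 = 44$)
$P = 11751$ ($P = 1168 + 10583 = 11751$)
$I = -3$ ($I = 2 + \left(44 - 49\right) = 2 - 5 = -3$)
$K{\left(c \right)} = c + c^{2}$ ($K{\left(c \right)} = c c + c = c^{2} + c = c + c^{2}$)
$P + K{\left(I \right)} = 11751 - 3 \left(1 - 3\right) = 11751 - -6 = 11751 + 6 = 11757$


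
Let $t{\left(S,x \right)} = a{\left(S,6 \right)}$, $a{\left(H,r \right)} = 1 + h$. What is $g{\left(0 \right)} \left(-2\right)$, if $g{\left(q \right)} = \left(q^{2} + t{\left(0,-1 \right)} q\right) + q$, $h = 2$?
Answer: $0$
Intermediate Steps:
$a{\left(H,r \right)} = 3$ ($a{\left(H,r \right)} = 1 + 2 = 3$)
$t{\left(S,x \right)} = 3$
$g{\left(q \right)} = q^{2} + 4 q$ ($g{\left(q \right)} = \left(q^{2} + 3 q\right) + q = q^{2} + 4 q$)
$g{\left(0 \right)} \left(-2\right) = 0 \left(4 + 0\right) \left(-2\right) = 0 \cdot 4 \left(-2\right) = 0 \left(-2\right) = 0$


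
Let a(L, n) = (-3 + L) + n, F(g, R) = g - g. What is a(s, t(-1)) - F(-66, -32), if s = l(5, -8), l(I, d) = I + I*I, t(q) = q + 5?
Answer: 31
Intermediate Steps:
F(g, R) = 0
t(q) = 5 + q
l(I, d) = I + I²
s = 30 (s = 5*(1 + 5) = 5*6 = 30)
a(L, n) = -3 + L + n
a(s, t(-1)) - F(-66, -32) = (-3 + 30 + (5 - 1)) - 1*0 = (-3 + 30 + 4) + 0 = 31 + 0 = 31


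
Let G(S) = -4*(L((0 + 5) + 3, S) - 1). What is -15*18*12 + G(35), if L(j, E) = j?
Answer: -3268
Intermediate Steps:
G(S) = -28 (G(S) = -4*(((0 + 5) + 3) - 1) = -4*((5 + 3) - 1) = -4*(8 - 1) = -4*7 = -28)
-15*18*12 + G(35) = -15*18*12 - 28 = -270*12 - 28 = -3240 - 28 = -3268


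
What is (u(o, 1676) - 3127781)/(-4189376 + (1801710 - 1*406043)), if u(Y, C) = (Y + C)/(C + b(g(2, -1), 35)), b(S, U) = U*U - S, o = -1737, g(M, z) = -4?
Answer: 9086203866/8115724645 ≈ 1.1196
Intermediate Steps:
b(S, U) = U**2 - S
u(Y, C) = (C + Y)/(1229 + C) (u(Y, C) = (Y + C)/(C + (35**2 - 1*(-4))) = (C + Y)/(C + (1225 + 4)) = (C + Y)/(C + 1229) = (C + Y)/(1229 + C))
(u(o, 1676) - 3127781)/(-4189376 + (1801710 - 1*406043)) = ((1676 - 1737)/(1229 + 1676) - 3127781)/(-4189376 + (1801710 - 1*406043)) = (-61/2905 - 3127781)/(-4189376 + (1801710 - 406043)) = ((1/2905)*(-61) - 3127781)/(-4189376 + 1395667) = (-61/2905 - 3127781)/(-2793709) = -9086203866/2905*(-1/2793709) = 9086203866/8115724645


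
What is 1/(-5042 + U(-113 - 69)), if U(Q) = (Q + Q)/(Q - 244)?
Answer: -213/1073764 ≈ -0.00019837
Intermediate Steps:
U(Q) = 2*Q/(-244 + Q) (U(Q) = (2*Q)/(-244 + Q) = 2*Q/(-244 + Q))
1/(-5042 + U(-113 - 69)) = 1/(-5042 + 2*(-113 - 69)/(-244 + (-113 - 69))) = 1/(-5042 + 2*(-182)/(-244 - 182)) = 1/(-5042 + 2*(-182)/(-426)) = 1/(-5042 + 2*(-182)*(-1/426)) = 1/(-5042 + 182/213) = 1/(-1073764/213) = -213/1073764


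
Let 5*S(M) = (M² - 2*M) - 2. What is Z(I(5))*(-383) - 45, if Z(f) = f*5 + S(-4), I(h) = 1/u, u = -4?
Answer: -25029/20 ≈ -1251.4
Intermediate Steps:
S(M) = -⅖ - 2*M/5 + M²/5 (S(M) = ((M² - 2*M) - 2)/5 = (-2 + M² - 2*M)/5 = -⅖ - 2*M/5 + M²/5)
I(h) = -¼ (I(h) = 1/(-4) = -¼)
Z(f) = 22/5 + 5*f (Z(f) = f*5 + (-⅖ - ⅖*(-4) + (⅕)*(-4)²) = 5*f + (-⅖ + 8/5 + (⅕)*16) = 5*f + (-⅖ + 8/5 + 16/5) = 5*f + 22/5 = 22/5 + 5*f)
Z(I(5))*(-383) - 45 = (22/5 + 5*(-¼))*(-383) - 45 = (22/5 - 5/4)*(-383) - 45 = (63/20)*(-383) - 45 = -24129/20 - 45 = -25029/20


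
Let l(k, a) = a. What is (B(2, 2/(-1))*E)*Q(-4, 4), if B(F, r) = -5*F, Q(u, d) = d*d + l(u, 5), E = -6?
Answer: 1260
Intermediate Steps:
Q(u, d) = 5 + d**2 (Q(u, d) = d*d + 5 = d**2 + 5 = 5 + d**2)
(B(2, 2/(-1))*E)*Q(-4, 4) = (-5*2*(-6))*(5 + 4**2) = (-10*(-6))*(5 + 16) = 60*21 = 1260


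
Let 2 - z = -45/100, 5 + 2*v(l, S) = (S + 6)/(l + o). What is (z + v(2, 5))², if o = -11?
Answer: 14161/32400 ≈ 0.43707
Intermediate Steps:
v(l, S) = -5/2 + (6 + S)/(2*(-11 + l)) (v(l, S) = -5/2 + ((S + 6)/(l - 11))/2 = -5/2 + ((6 + S)/(-11 + l))/2 = -5/2 + (6 + S)/(2*(-11 + l)))
z = 49/20 (z = 2 - (-45)/100 = 2 - 1*(-9/20) = 2 + 9/20 = 49/20 ≈ 2.4500)
(z + v(2, 5))² = (49/20 + (61 + 5 - 5*2)/(2*(-11 + 2)))² = (49/20 + (½)*(61 + 5 - 10)/(-9))² = (49/20 + (½)*(-⅑)*56)² = (49/20 - 28/9)² = (-119/180)² = 14161/32400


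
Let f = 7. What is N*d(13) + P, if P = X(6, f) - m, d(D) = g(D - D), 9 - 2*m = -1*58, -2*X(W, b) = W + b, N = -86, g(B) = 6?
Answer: -556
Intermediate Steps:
X(W, b) = -W/2 - b/2 (X(W, b) = -(W + b)/2 = -W/2 - b/2)
m = 67/2 (m = 9/2 - (-1)*58/2 = 9/2 - ½*(-58) = 9/2 + 29 = 67/2 ≈ 33.500)
d(D) = 6
P = -40 (P = (-½*6 - ½*7) - 1*67/2 = (-3 - 7/2) - 67/2 = -13/2 - 67/2 = -40)
N*d(13) + P = -86*6 - 40 = -516 - 40 = -556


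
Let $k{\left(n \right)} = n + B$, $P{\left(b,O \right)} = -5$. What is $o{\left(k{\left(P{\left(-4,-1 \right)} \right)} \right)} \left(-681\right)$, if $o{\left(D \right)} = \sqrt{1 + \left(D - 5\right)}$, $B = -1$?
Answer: $- 681 i \sqrt{10} \approx - 2153.5 i$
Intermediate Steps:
$k{\left(n \right)} = -1 + n$ ($k{\left(n \right)} = n - 1 = -1 + n$)
$o{\left(D \right)} = \sqrt{-4 + D}$ ($o{\left(D \right)} = \sqrt{1 + \left(D - 5\right)} = \sqrt{1 + \left(-5 + D\right)} = \sqrt{-4 + D}$)
$o{\left(k{\left(P{\left(-4,-1 \right)} \right)} \right)} \left(-681\right) = \sqrt{-4 - 6} \left(-681\right) = \sqrt{-10} \left(-681\right) = i \sqrt{10} \left(-681\right) = - 681 i \sqrt{10}$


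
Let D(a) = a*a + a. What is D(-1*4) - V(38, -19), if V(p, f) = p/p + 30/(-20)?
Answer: 25/2 ≈ 12.500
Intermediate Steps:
V(p, f) = -½ (V(p, f) = 1 + 30*(-1/20) = 1 - 3/2 = -½)
D(a) = a + a² (D(a) = a² + a = a + a²)
D(-1*4) - V(38, -19) = (-1*4)*(1 - 1*4) - 1*(-½) = -4*(1 - 4) + ½ = -4*(-3) + ½ = 12 + ½ = 25/2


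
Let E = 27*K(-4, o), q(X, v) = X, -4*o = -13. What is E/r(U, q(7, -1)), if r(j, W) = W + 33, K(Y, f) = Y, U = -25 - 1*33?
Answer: -27/10 ≈ -2.7000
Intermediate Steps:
o = 13/4 (o = -¼*(-13) = 13/4 ≈ 3.2500)
U = -58 (U = -25 - 33 = -58)
r(j, W) = 33 + W
E = -108 (E = 27*(-4) = -108)
E/r(U, q(7, -1)) = -108/(33 + 7) = -108/40 = -108*1/40 = -27/10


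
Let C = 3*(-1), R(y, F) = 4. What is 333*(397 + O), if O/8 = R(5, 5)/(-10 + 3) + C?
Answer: 858807/7 ≈ 1.2269e+5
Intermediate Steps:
C = -3
O = -200/7 (O = 8*(4/(-10 + 3) - 3) = 8*(4/(-7) - 3) = 8*(4*(-⅐) - 3) = 8*(-4/7 - 3) = 8*(-25/7) = -200/7 ≈ -28.571)
333*(397 + O) = 333*(397 - 200/7) = 333*(2579/7) = 858807/7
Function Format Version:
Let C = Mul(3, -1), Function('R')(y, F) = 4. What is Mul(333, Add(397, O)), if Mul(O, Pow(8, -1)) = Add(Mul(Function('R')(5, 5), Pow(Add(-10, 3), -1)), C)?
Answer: Rational(858807, 7) ≈ 1.2269e+5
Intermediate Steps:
C = -3
O = Rational(-200, 7) (O = Mul(8, Add(Mul(4, Pow(Add(-10, 3), -1)), -3)) = Mul(8, Add(Mul(4, Pow(-7, -1)), -3)) = Mul(8, Add(Mul(4, Rational(-1, 7)), -3)) = Mul(8, Add(Rational(-4, 7), -3)) = Mul(8, Rational(-25, 7)) = Rational(-200, 7) ≈ -28.571)
Mul(333, Add(397, O)) = Mul(333, Add(397, Rational(-200, 7))) = Mul(333, Rational(2579, 7)) = Rational(858807, 7)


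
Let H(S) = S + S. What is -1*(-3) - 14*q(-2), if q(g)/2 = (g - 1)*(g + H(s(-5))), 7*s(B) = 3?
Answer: -93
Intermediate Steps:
s(B) = 3/7 (s(B) = (1/7)*3 = 3/7)
H(S) = 2*S
q(g) = 2*(-1 + g)*(6/7 + g) (q(g) = 2*((g - 1)*(g + 2*(3/7))) = 2*((-1 + g)*(g + 6/7)) = 2*((-1 + g)*(6/7 + g)) = 2*(-1 + g)*(6/7 + g))
-1*(-3) - 14*q(-2) = -1*(-3) - 14*(-12/7 + 2*(-2)**2 - 2/7*(-2)) = 3 - 14*(-12/7 + 2*4 + 4/7) = 3 - 14*(-12/7 + 8 + 4/7) = 3 - 14*48/7 = 3 - 96 = -93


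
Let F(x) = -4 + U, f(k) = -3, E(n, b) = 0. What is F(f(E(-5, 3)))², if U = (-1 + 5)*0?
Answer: 16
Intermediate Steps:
U = 0 (U = 4*0 = 0)
F(x) = -4 (F(x) = -4 + 0 = -4)
F(f(E(-5, 3)))² = (-4)² = 16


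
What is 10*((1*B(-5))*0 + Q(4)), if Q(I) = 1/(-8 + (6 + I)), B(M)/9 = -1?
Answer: 5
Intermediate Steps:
B(M) = -9 (B(M) = 9*(-1) = -9)
Q(I) = 1/(-2 + I)
10*((1*B(-5))*0 + Q(4)) = 10*((1*(-9))*0 + 1/(-2 + 4)) = 10*(-9*0 + 1/2) = 10*(0 + ½) = 10*(½) = 5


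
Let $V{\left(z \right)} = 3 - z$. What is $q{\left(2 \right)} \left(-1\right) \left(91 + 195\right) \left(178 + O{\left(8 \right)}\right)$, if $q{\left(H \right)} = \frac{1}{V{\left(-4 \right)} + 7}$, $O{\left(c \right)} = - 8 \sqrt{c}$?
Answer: $- \frac{25454}{7} + \frac{2288 \sqrt{2}}{7} \approx -3174.0$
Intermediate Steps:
$q{\left(H \right)} = \frac{1}{14}$ ($q{\left(H \right)} = \frac{1}{\left(3 - -4\right) + 7} = \frac{1}{\left(3 + 4\right) + 7} = \frac{1}{7 + 7} = \frac{1}{14}$)
$q{\left(2 \right)} \left(-1\right) \left(91 + 195\right) \left(178 + O{\left(8 \right)}\right) = \frac{1}{14} \left(-1\right) \left(91 + 195\right) \left(178 - 8 \sqrt{8}\right) = - \frac{286 \left(178 - 8 \cdot 2 \sqrt{2}\right)}{14} = - \frac{286 \left(178 - 16 \sqrt{2}\right)}{14} = - \frac{50908 - 4576 \sqrt{2}}{14} = - \frac{25454}{7} + \frac{2288 \sqrt{2}}{7}$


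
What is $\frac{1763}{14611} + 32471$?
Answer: $\frac{474435544}{14611} \approx 32471.0$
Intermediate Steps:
$\frac{1763}{14611} + 32471 = \frac{474435544}{14611}$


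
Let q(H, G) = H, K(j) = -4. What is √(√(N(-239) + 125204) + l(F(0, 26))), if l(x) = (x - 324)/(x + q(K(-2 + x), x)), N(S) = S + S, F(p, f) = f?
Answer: √(-1639 + 121*√124726)/11 ≈ 18.429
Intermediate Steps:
N(S) = 2*S
l(x) = (-324 + x)/(-4 + x) (l(x) = (x - 324)/(x - 4) = (-324 + x)/(-4 + x))
√(√(N(-239) + 125204) + l(F(0, 26))) = √(√(2*(-239) + 125204) + (-324 + 26)/(-4 + 26)) = √(√(-478 + 125204) - 298/22) = √(√124726 + (1/22)*(-298)) = √(√124726 - 149/11) = √(-149/11 + √124726)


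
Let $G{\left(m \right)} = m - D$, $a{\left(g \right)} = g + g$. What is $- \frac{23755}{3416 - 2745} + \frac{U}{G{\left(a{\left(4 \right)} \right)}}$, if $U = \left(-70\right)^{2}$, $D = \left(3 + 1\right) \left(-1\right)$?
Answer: $\frac{750710}{2013} \approx 372.93$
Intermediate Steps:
$D = -4$ ($D = 4 \left(-1\right) = -4$)
$a{\left(g \right)} = 2 g$
$U = 4900$
$G{\left(m \right)} = 4 + m$ ($G{\left(m \right)} = m - -4 = m + 4 = 4 + m$)
$- \frac{23755}{3416 - 2745} + \frac{U}{G{\left(a{\left(4 \right)} \right)}} = - \frac{23755}{3416 - 2745} + \frac{4900}{4 + 2 \cdot 4} = - \frac{23755}{3416 - 2745} + \frac{4900}{4 + 8} = - \frac{23755}{671} + \frac{4900}{12} = \left(-23755\right) \frac{1}{671} + 4900 \cdot \frac{1}{12} = - \frac{23755}{671} + \frac{1225}{3} = \frac{750710}{2013}$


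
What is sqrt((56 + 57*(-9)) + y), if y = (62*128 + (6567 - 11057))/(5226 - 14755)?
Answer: I*sqrt(41529278271)/9529 ≈ 21.386*I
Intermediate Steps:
y = -3446/9529 (y = (7936 - 4490)/(-9529) = 3446*(-1/9529) = -3446/9529 ≈ -0.36163)
sqrt((56 + 57*(-9)) + y) = sqrt((56 + 57*(-9)) - 3446/9529) = sqrt((56 - 513) - 3446/9529) = sqrt(-457 - 3446/9529) = sqrt(-4358199/9529) = I*sqrt(41529278271)/9529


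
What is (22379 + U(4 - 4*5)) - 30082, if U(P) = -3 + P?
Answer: -7722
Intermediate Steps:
(22379 + U(4 - 4*5)) - 30082 = (22379 + (-3 + (4 - 4*5))) - 30082 = (22379 + (-3 + (4 - 20))) - 30082 = (22379 + (-3 - 16)) - 30082 = (22379 - 19) - 30082 = 22360 - 30082 = -7722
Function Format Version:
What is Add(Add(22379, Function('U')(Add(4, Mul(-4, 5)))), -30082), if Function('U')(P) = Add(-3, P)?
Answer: -7722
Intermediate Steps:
Add(Add(22379, Function('U')(Add(4, Mul(-4, 5)))), -30082) = Add(Add(22379, Add(-3, Add(4, Mul(-4, 5)))), -30082) = Add(Add(22379, Add(-3, Add(4, -20))), -30082) = Add(Add(22379, Add(-3, -16)), -30082) = Add(Add(22379, -19), -30082) = Add(22360, -30082) = -7722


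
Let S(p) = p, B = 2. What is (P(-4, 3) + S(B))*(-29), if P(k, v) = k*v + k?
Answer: 406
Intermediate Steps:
P(k, v) = k + k*v
(P(-4, 3) + S(B))*(-29) = (-4*(1 + 3) + 2)*(-29) = (-4*4 + 2)*(-29) = (-16 + 2)*(-29) = -14*(-29) = 406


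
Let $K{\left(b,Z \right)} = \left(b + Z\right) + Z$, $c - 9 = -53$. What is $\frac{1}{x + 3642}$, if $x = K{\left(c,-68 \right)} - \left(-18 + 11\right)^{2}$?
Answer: $\frac{1}{3413} \approx 0.000293$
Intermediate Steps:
$c = -44$ ($c = 9 - 53 = -44$)
$K{\left(b,Z \right)} = b + 2 Z$ ($K{\left(b,Z \right)} = \left(Z + b\right) + Z = b + 2 Z$)
$x = -229$ ($x = \left(-44 + 2 \left(-68\right)\right) - \left(-18 + 11\right)^{2} = \left(-44 - 136\right) - \left(-7\right)^{2} = -180 - 49 = -229$)
$\frac{1}{x + 3642} = \frac{1}{-229 + 3642} = \frac{1}{3413}$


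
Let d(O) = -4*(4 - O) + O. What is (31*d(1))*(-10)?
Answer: 3410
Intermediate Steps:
d(O) = -16 + 5*O (d(O) = (-16 + 4*O) + O = -16 + 5*O)
(31*d(1))*(-10) = (31*(-16 + 5*1))*(-10) = (31*(-16 + 5))*(-10) = (31*(-11))*(-10) = -341*(-10) = 3410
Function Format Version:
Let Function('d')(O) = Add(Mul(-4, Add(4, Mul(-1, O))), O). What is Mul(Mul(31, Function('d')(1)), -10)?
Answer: 3410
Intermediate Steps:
Function('d')(O) = Add(-16, Mul(5, O)) (Function('d')(O) = Add(Add(-16, Mul(4, O)), O) = Add(-16, Mul(5, O)))
Mul(Mul(31, Function('d')(1)), -10) = Mul(Mul(31, Add(-16, Mul(5, 1))), -10) = Mul(Mul(31, Add(-16, 5)), -10) = Mul(Mul(31, -11), -10) = Mul(-341, -10) = 3410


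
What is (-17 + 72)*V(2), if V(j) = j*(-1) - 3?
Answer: -275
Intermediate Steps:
V(j) = -3 - j (V(j) = -j - 3 = -3 - j)
(-17 + 72)*V(2) = (-17 + 72)*(-3 - 1*2) = 55*(-3 - 2) = 55*(-5) = -275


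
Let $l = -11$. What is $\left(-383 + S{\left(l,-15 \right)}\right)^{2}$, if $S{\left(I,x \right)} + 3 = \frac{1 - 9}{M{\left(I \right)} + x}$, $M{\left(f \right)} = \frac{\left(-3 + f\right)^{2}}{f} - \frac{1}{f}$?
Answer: $\frac{301334881}{2025} \approx 1.4881 \cdot 10^{5}$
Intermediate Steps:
$M{\left(f \right)} = - \frac{1}{f} + \frac{\left(-3 + f\right)^{2}}{f}$ ($M{\left(f \right)} = \frac{\left(-3 + f\right)^{2}}{f} - \frac{1}{f} = - \frac{1}{f} + \frac{\left(-3 + f\right)^{2}}{f}$)
$S{\left(I,x \right)} = -3 - \frac{8}{x + \frac{-1 + \left(-3 + I\right)^{2}}{I}}$ ($S{\left(I,x \right)} = -3 + \frac{1 - 9}{\frac{-1 + \left(-3 + I\right)^{2}}{I} + x} = -3 - \frac{8}{x + \frac{-1 + \left(-3 + I\right)^{2}}{I}}$)
$\left(-383 + S{\left(l,-15 \right)}\right)^{2} = \left(-383 + \frac{3 - 3 \left(-3 - 11\right)^{2} - - 11 \left(8 + 3 \left(-15\right)\right)}{-1 + \left(-3 - 11\right)^{2} - -165}\right)^{2} = \left(-383 + \frac{3 - 3 \left(-14\right)^{2} - - 11 \left(8 - 45\right)}{-1 + \left(-14\right)^{2} + 165}\right)^{2} = \left(-383 + \frac{3 - 588 - \left(-11\right) \left(-37\right)}{-1 + 196 + 165}\right)^{2} = \left(-383 + \frac{3 - 588 - 407}{360}\right)^{2} = \left(-383 + \frac{1}{360} \left(-992\right)\right)^{2} = \left(-383 - \frac{124}{45}\right)^{2} = \left(- \frac{17359}{45}\right)^{2} = \frac{301334881}{2025}$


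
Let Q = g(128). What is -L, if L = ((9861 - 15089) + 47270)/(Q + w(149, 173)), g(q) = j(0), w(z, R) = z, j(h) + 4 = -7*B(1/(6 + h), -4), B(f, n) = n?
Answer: -42042/173 ≈ -243.02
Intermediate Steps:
j(h) = 24 (j(h) = -4 - 7*(-4) = -4 + 28 = 24)
g(q) = 24
Q = 24
L = 42042/173 (L = ((9861 - 15089) + 47270)/(24 + 149) = (-5228 + 47270)/173 = 42042*(1/173) = 42042/173 ≈ 243.02)
-L = -1*42042/173 = -42042/173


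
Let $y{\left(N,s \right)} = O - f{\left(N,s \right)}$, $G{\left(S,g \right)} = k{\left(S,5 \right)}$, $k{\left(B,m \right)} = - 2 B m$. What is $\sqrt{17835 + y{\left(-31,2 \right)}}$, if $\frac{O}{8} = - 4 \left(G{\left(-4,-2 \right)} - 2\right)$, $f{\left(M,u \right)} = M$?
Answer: $15 \sqrt{74} \approx 129.03$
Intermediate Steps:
$k{\left(B,m \right)} = - 2 B m$
$G{\left(S,g \right)} = - 10 S$ ($G{\left(S,g \right)} = \left(-2\right) S 5 = - 10 S$)
$O = -1216$ ($O = 8 \left(- 4 \left(\left(-10\right) \left(-4\right) - 2\right)\right) = 8 \left(- 4 \left(40 - 2\right)\right) = 8 \left(\left(-4\right) 38\right) = 8 \left(-152\right) = -1216$)
$y{\left(N,s \right)} = -1216 - N$
$\sqrt{17835 + y{\left(-31,2 \right)}} = \sqrt{17835 - 1185} = \sqrt{16650} = 15 \sqrt{74}$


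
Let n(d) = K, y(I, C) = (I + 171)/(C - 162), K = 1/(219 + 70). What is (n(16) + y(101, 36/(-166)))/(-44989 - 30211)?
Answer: 1915/86061888 ≈ 2.2251e-5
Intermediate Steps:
K = 1/289 ≈ 0.0034602
y(I, C) = (171 + I)/(-162 + C)
n(d) = 1/289
(n(16) + y(101, 36/(-166)))/(-44989 - 30211) = (1/289 + (171 + 101)/(-162 + 36/(-166)))/(-44989 - 30211) = (1/289 + 272/(-162 + 36*(-1/166)))/(-75200) = (1/289 + 272/(-162 - 18/83))*(-1/75200) = (1/289 + 272/(-13464/83))*(-1/75200) = (1/289 - 83/13464*272)*(-1/75200) = (1/289 - 166/99)*(-1/75200) = -47875/28611*(-1/75200) = 1915/86061888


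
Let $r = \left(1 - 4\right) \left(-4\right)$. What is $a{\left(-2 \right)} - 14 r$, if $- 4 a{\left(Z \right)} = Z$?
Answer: $- \frac{335}{2} \approx -167.5$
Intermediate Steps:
$a{\left(Z \right)} = - \frac{Z}{4}$
$r = 12$ ($r = \left(-3\right) \left(-4\right) = 12$)
$a{\left(-2 \right)} - 14 r = \left(- \frac{1}{4}\right) \left(-2\right) - 168 = \frac{1}{2} - 168 = - \frac{335}{2}$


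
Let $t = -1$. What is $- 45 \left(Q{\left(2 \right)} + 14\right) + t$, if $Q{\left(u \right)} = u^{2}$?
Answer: $-811$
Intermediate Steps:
$- 45 \left(Q{\left(2 \right)} + 14\right) + t = - 45 \left(2^{2} + 14\right) - 1 = - 45 \left(4 + 14\right) - 1 = \left(-45\right) 18 - 1 = -810 - 1 = -811$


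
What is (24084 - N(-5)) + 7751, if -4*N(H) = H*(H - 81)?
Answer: 63885/2 ≈ 31943.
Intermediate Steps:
N(H) = -H*(-81 + H)/4 (N(H) = -H*(H - 81)/4 = -H*(-81 + H)/4)
(24084 - N(-5)) + 7751 = (24084 - (-5)*(81 - 1*(-5))/4) + 7751 = (24084 - (-5)*(81 + 5)/4) + 7751 = (24084 - (-5)*86/4) + 7751 = (24084 - 1*(-215/2)) + 7751 = (24084 + 215/2) + 7751 = 48383/2 + 7751 = 63885/2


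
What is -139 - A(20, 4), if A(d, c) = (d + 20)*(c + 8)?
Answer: -619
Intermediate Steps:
A(d, c) = (8 + c)*(20 + d) (A(d, c) = (20 + d)*(8 + c) = (8 + c)*(20 + d))
-139 - A(20, 4) = -139 - (160 + 8*20 + 20*4 + 4*20) = -139 - (160 + 160 + 80 + 80) = -139 - 1*480 = -139 - 480 = -619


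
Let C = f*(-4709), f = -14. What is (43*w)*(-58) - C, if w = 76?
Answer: -255470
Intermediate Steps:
C = 65926 (C = -14*(-4709) = 65926)
(43*w)*(-58) - C = (43*76)*(-58) - 1*65926 = 3268*(-58) - 65926 = -189544 - 65926 = -255470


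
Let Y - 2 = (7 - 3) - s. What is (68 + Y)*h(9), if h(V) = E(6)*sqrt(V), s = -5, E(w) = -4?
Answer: -948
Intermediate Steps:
h(V) = -4*sqrt(V)
Y = 11 (Y = 2 + ((7 - 3) - 1*(-5)) = 2 + (4 + 5) = 2 + 9 = 11)
(68 + Y)*h(9) = (68 + 11)*(-4*sqrt(9)) = 79*(-4*3) = 79*(-12) = -948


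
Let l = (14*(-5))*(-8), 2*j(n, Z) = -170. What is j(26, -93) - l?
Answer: -645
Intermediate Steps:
j(n, Z) = -85 (j(n, Z) = (½)*(-170) = -85)
l = 560 (l = -70*(-8) = 560)
j(26, -93) - l = -85 - 1*560 = -85 - 560 = -645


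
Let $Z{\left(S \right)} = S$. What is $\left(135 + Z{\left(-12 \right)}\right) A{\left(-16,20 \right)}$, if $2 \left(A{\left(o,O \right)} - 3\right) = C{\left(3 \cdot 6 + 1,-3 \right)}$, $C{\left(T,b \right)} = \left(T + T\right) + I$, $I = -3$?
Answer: $\frac{5043}{2} \approx 2521.5$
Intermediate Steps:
$C{\left(T,b \right)} = -3 + 2 T$ ($C{\left(T,b \right)} = \left(T + T\right) - 3 = 2 T - 3 = -3 + 2 T$)
$A{\left(o,O \right)} = \frac{41}{2}$ ($A{\left(o,O \right)} = 3 + \frac{-3 + 2 \left(3 \cdot 6 + 1\right)}{2} = 3 + \frac{-3 + 2 \left(18 + 1\right)}{2} = 3 + \frac{-3 + 2 \cdot 19}{2} = 3 + \frac{-3 + 38}{2} = 3 + \frac{1}{2} \cdot 35 = 3 + \frac{35}{2} = \frac{41}{2}$)
$\left(135 + Z{\left(-12 \right)}\right) A{\left(-16,20 \right)} = \left(135 - 12\right) \frac{41}{2} = 123 \cdot \frac{41}{2} = \frac{5043}{2}$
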